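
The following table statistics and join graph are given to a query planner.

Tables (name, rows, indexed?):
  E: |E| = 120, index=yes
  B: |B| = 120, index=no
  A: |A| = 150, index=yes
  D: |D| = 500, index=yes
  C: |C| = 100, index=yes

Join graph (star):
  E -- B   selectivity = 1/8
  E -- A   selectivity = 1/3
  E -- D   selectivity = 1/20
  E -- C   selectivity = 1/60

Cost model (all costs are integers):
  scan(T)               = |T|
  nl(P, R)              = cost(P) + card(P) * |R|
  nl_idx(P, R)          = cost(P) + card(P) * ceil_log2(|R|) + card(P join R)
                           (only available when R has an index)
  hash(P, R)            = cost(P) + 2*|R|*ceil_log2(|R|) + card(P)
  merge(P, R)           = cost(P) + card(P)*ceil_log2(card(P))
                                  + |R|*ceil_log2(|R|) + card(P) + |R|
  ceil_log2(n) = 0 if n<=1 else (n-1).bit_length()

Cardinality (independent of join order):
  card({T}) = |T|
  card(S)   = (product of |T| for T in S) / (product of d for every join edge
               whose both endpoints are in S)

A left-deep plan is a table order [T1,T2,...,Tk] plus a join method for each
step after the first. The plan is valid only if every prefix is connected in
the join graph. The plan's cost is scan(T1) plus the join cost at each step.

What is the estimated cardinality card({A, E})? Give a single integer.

Tables in S: A(150), E(120)
Edges inside S: E-A(d=3)
numerator = 150 * 120 = 18000
denominator = 3 = 3
card(S) = 18000 / 3 = 6000

6000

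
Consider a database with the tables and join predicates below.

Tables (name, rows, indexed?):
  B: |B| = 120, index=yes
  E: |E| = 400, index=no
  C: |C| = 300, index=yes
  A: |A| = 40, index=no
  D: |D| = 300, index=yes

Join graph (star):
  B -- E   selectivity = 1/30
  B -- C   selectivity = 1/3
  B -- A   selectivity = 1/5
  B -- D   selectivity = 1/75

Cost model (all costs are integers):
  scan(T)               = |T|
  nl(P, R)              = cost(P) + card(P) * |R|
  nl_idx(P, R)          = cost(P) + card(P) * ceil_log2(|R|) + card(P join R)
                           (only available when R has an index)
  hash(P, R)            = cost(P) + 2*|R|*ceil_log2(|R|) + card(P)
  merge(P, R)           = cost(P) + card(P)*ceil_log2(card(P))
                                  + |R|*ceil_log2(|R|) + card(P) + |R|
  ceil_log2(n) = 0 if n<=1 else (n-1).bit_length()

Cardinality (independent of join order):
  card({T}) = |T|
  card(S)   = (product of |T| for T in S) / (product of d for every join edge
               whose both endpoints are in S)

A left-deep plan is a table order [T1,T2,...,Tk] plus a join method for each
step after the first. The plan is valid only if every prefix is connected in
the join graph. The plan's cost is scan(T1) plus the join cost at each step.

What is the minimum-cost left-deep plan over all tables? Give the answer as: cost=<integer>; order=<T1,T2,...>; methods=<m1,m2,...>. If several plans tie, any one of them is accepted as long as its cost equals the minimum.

Selinger DP (subsets sized 1..n):
  {B}: scan cost=120, card=120
  {E}: scan cost=400, card=400
  {C}: scan cost=300, card=300
  {A}: scan cost=40, card=40
  {D}: scan cost=300, card=300
  {BE}: card=1600; try (B,hash)→2480, (B,nl_idx)→4800, (E,merge)→5080, (B,merge)→5360, (E,hash)→7440, (E,nl)→48120 …(+1); best=2480 via (B,hash)
  {BC}: card=12000; try (B,hash)→2280, (C,merge)→4080, (B,merge)→4260, (C,hash)→5640, (C,nl_idx)→13200, (B,nl_idx)→14400 …(+2); best=2280 via (B,hash)
  {AB}: card=960; try (A,hash)→720, (B,merge)→1280, (B,nl_idx)→1280, (A,merge)→1360, (B,hash)→1760, (B,nl)→4840 …(+1); best=720 via (A,hash)
  {BD}: card=480; try (D,nl_idx)→1680, (B,hash)→2280, (B,nl_idx)→2880, (D,merge)→4080, (B,merge)→4260, (D,hash)→5640 …(+2); best=1680 via (D,nl_idx)
  {BCE}: card=160000; try (C,hash)→9480, (E,hash)→21480, (C,merge)→24680, (C,nl_idx)→176880, (E,merge)→186280, (C,nl)→482480 …(+1); best=9480 via (C,hash)
  {ABE}: card=12800; try (A,hash)→4560, (E,hash)→8880, (E,merge)→15280, (A,merge)→21960, (A,nl)→66480, (E,nl)→384720; best=4560 via (A,hash)
  {BDE}: card=6400; try (E,hash)→9360, (D,hash)→9480, (E,merge)→10480, (D,nl_idx)→23280, (D,merge)→24680, (E,nl)→193680 …(+1); best=9360 via (E,hash)
  {ABC}: card=96000; try (C,hash)→7080, (C,merge)→14280, (A,hash)→14760, (C,nl_idx)→105360, (A,merge)→182560, (C,nl)→288720 …(+1); best=7080 via (C,hash)
  {BCD}: card=48000; try (C,hash)→7560, (C,merge)→9480, (D,hash)→19680, (C,nl_idx)→54000, (C,nl)→145680, (D,nl_idx)→158280 …(+2); best=7560 via (C,hash)
  {ABD}: card=3840; try (A,hash)→2640, (A,merge)→6760, (D,hash)→7080, (D,nl_idx)→13200, (D,merge)→14280, (A,nl)→20880 …(+1); best=2640 via (A,hash)
  {ABCE}: card=1280000; try (C,hash)→22760, (E,hash)→110280, (A,hash)→169960, (C,merge)→199560, (C,nl_idx)→1399760, (E,merge)→1739080 …(+4); best=22760 via (C,hash)
  {BCDE}: card=640000; try (C,hash)→21160, (E,hash)→62760, (C,merge)→101960, (D,hash)→174880, (C,nl_idx)→706960, (E,merge)→827560 …(+5); best=21160 via (C,hash)
  {ABDE}: card=51200; try (E,hash)→13680, (A,hash)→16240, (D,hash)→22760, (E,merge)→56560, (A,merge)→99240, (D,nl_idx)→170960 …(+4); best=13680 via (E,hash)
  {ABCD}: card=384000; try (C,hash)→11880, (C,merge)→55560, (A,hash)→56040, (D,hash)→108480, (C,nl_idx)→421200, (A,merge)→823840 …(+5); best=11880 via (C,hash)
  {ABCDE}: card=5120000; try (C,hash)→70280, (E,hash)→403080, (A,hash)→661640, (C,merge)→887080, (D,hash)→1308160, (C,nl_idx)→5594480 …(+8); best=70280 via (C,hash)

cost=70280; order=B,D,A,E,C; methods=nl_idx,hash,hash,hash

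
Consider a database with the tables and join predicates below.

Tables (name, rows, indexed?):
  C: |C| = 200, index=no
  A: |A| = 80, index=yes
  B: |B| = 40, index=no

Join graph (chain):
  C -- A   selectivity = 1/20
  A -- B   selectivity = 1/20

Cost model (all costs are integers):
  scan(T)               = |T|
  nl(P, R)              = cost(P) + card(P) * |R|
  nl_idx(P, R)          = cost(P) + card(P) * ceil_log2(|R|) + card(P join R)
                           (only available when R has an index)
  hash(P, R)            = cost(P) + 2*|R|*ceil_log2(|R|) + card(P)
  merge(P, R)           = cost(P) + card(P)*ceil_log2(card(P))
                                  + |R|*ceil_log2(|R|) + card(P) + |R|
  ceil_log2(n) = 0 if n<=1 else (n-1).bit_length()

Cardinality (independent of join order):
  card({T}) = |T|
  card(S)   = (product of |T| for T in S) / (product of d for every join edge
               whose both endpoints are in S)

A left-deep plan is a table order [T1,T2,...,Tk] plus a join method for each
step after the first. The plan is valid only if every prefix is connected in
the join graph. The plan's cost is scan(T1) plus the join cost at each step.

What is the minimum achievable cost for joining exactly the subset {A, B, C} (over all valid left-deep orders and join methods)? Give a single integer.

Selinger DP over subsets of {A,B,C}:
  {C}: scan cost=200, card=200
  {A}: scan cost=80, card=80
  {B}: scan cost=40, card=40
  {AC}: card=800; try (A,hash)→1520, (A,nl_idx)→2400, (C,merge)→2520, (A,merge)→2640, (C,hash)→3360, (C,nl)→16080 …(+1); best=1520 via (A,hash)
  {AB}: card=160; try (A,nl_idx)→480, (B,hash)→640, (A,merge)→960, (B,merge)→1000, (A,hash)→1200, (A,nl)→3240 …(+1); best=480 via (A,nl_idx)
  {ABC}: card=1600; try (B,hash)→2800, (C,merge)→3720, (C,hash)→3840, (B,merge)→10600, (C,nl)→32480, (B,nl)→33520; best=2800 via (B,hash)

2800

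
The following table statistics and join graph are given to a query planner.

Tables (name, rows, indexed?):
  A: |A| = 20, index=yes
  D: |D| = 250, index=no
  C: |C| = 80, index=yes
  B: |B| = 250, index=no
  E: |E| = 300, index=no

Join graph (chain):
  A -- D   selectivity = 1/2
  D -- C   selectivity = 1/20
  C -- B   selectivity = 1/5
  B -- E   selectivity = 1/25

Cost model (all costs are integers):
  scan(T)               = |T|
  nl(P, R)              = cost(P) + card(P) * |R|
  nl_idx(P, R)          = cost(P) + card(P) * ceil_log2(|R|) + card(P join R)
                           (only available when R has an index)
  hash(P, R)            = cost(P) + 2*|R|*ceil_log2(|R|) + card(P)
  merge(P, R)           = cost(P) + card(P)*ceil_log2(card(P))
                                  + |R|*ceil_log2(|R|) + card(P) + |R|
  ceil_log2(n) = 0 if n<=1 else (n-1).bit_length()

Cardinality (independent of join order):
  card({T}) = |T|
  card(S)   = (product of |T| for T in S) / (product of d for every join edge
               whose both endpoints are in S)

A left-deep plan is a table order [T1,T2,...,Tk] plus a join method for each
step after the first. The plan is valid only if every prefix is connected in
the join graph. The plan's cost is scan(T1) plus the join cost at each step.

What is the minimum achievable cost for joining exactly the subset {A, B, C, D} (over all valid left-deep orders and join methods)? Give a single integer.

16820

Selinger DP over subsets of {A,B,C,D}:
  {A}: scan cost=20, card=20
  {D}: scan cost=250, card=250
  {C}: scan cost=80, card=80
  {B}: scan cost=250, card=250
  {AD}: card=2500; try (A,hash)→700, (D,merge)→2390, (A,merge)→2620, (A,nl_idx)→4000, (D,hash)→4040, (D,nl)→5020 …(+1); best=700 via (A,hash)
  {CD}: card=1000; try (C,hash)→1620, (D,merge)→2970, (C,nl_idx)→3000, (C,merge)→3140, (D,hash)→4160, (D,nl)→20080 …(+1); best=1620 via (C,hash)
  {BC}: card=4000; try (C,hash)→1620, (B,merge)→2970, (C,merge)→3140, (B,hash)→4160, (C,nl_idx)→6000, (B,nl)→20080 …(+1); best=1620 via (C,hash)
  {ACD}: card=10000; try (A,hash)→2820, (C,hash)→4320, (A,merge)→12740, (A,nl_idx)→16620, (A,nl)→21620, (C,nl_idx)→28200 …(+2); best=2820 via (A,hash)
  {BCD}: card=50000; try (B,hash)→6620, (D,hash)→9620, (B,merge)→14870, (D,merge)→55870, (B,nl)→251620, (D,nl)→1001620; best=6620 via (B,hash)
  {ABCD}: card=500000; try (B,hash)→16820, (A,hash)→56820, (B,merge)→155070, (A,nl_idx)→756620, (A,merge)→856740, (A,nl)→1006620 …(+1); best=16820 via (B,hash)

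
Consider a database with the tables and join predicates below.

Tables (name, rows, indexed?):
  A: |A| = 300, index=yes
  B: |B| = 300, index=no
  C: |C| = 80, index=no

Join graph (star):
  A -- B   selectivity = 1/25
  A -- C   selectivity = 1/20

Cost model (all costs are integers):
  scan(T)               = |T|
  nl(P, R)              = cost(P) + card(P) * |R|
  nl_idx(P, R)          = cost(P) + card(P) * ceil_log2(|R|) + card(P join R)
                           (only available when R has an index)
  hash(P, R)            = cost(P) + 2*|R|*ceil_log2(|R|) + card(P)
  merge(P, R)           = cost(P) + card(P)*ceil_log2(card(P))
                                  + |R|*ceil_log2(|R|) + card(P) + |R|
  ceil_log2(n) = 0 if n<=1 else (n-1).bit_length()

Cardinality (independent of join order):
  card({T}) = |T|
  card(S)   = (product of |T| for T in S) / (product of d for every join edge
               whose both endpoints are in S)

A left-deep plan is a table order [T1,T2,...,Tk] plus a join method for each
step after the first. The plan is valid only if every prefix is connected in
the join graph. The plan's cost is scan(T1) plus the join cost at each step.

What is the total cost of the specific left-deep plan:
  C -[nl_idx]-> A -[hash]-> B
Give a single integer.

step 1: scan C: cost=80, card=80
step 2: join A via nl_idx
    card(P join A) = 80*300/(20) = 1200
    cost = 80 + 80*9 + 1200 = 2000
step 3: join B via hash
    card(P join B) = 1200*300/(25) = 14400
    cost = 2000 + 2*300*9 + 1200 = 8600

8600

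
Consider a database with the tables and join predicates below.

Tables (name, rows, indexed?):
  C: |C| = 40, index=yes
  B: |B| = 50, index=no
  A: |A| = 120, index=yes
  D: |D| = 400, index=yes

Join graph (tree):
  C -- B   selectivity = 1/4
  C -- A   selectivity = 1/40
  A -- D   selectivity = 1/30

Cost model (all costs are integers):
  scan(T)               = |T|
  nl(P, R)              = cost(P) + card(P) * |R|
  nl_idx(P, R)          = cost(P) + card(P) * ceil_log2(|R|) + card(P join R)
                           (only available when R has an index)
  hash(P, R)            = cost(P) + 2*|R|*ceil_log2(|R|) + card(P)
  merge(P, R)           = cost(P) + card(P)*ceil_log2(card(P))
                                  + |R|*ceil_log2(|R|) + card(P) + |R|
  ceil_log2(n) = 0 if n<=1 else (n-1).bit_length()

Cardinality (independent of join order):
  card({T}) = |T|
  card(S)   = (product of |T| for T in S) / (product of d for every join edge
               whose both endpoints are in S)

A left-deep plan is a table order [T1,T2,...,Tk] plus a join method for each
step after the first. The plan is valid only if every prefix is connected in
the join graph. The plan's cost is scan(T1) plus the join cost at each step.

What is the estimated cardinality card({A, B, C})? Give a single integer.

1500

Tables in S: A(120), B(50), C(40)
Edges inside S: C-B(d=4), C-A(d=40)
numerator = 120 * 50 * 40 = 240000
denominator = 4 * 40 = 160
card(S) = 240000 / 160 = 1500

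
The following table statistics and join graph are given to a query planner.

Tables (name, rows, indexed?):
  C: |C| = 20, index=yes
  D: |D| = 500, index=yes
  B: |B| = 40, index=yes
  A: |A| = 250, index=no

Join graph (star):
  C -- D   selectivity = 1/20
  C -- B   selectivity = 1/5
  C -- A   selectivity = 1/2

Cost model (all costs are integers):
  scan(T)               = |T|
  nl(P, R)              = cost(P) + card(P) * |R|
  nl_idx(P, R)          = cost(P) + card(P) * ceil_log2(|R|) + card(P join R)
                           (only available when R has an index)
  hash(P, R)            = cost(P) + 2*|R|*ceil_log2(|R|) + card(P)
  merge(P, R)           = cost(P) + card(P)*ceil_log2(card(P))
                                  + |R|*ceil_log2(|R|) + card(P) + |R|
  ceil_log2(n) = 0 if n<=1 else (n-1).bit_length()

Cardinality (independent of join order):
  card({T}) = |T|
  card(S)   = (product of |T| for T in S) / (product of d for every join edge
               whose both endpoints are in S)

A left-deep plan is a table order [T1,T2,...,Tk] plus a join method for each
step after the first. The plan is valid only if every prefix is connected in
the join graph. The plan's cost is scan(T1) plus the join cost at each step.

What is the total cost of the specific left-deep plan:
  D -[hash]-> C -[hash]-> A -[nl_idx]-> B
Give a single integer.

880700

step 1: scan D: cost=500, card=500
step 2: join C via hash
    card(P join C) = 500*20/(20) = 500
    cost = 500 + 2*20*5 + 500 = 1200
step 3: join A via hash
    card(P join A) = 500*250/(2) = 62500
    cost = 1200 + 2*250*8 + 500 = 5700
step 4: join B via nl_idx
    card(P join B) = 62500*40/(5) = 500000
    cost = 5700 + 62500*6 + 500000 = 880700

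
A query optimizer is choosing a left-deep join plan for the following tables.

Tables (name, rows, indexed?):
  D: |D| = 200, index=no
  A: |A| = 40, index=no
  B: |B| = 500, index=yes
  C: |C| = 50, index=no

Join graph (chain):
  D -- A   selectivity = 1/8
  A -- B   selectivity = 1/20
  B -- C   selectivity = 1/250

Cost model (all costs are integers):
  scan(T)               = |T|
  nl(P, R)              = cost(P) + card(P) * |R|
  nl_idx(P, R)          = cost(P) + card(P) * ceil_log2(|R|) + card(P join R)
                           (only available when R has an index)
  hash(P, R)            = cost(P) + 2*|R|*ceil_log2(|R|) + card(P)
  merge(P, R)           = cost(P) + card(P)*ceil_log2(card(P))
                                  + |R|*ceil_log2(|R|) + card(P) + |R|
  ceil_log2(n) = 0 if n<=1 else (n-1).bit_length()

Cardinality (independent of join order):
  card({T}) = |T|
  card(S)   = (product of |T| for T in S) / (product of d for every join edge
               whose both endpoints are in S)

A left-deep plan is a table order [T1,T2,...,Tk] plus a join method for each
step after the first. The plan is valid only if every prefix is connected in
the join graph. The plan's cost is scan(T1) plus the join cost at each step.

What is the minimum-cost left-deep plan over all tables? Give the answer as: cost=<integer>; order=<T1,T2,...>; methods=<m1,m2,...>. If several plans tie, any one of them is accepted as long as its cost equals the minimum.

cost=4580; order=C,B,A,D; methods=nl_idx,hash,hash

Selinger DP (subsets sized 1..n):
  {D}: scan cost=200, card=200
  {A}: scan cost=40, card=40
  {B}: scan cost=500, card=500
  {C}: scan cost=50, card=50
  {AD}: card=1000; try (A,hash)→880, (D,merge)→2120, (A,merge)→2280, (D,hash)→3280, (D,nl)→8040, (A,nl)→8200; best=880 via (A,hash)
  {AB}: card=1000; try (B,nl_idx)→1400, (A,hash)→1480, (B,merge)→5320, (A,merge)→5780, (B,hash)→9080, (B,nl)→20040 …(+1); best=1400 via (B,nl_idx)
  {BC}: card=100; try (B,nl_idx)→600, (C,hash)→1600, (B,merge)→5400, (C,merge)→5850, (B,hash)→9100, (B,nl)→25050 …(+1); best=600 via (B,nl_idx)
  {ABD}: card=25000; try (D,hash)→5600, (B,hash)→10880, (D,merge)→14200, (B,merge)→16880, (B,nl_idx)→34880, (D,nl)→201400 …(+1); best=5600 via (D,hash)
  {ABC}: card=200; try (A,hash)→1180, (A,merge)→1680, (C,hash)→3000, (A,nl)→4600, (C,merge)→12750, (C,nl)→51400; best=1180 via (A,hash)
  {ABCD}: card=5000; try (D,hash)→4580, (D,merge)→4780, (C,hash)→31200, (D,nl)→41180, (C,merge)→405950, (C,nl)→1255600; best=4580 via (D,hash)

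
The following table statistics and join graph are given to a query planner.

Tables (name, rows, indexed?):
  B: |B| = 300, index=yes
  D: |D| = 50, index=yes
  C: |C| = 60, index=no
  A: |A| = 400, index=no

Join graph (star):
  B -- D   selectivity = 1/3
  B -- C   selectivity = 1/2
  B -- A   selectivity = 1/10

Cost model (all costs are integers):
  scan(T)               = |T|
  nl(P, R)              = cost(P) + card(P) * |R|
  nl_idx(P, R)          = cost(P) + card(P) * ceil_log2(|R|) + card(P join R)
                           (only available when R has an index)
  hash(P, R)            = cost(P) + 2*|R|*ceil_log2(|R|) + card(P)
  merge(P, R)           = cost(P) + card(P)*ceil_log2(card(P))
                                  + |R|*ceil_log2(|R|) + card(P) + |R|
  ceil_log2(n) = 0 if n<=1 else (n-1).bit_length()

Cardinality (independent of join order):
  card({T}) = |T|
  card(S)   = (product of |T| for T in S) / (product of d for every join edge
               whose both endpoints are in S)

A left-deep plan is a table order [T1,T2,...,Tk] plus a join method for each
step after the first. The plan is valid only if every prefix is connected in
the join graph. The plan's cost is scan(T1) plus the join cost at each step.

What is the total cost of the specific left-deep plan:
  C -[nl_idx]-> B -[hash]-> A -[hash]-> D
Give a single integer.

386400

step 1: scan C: cost=60, card=60
step 2: join B via nl_idx
    card(P join B) = 60*300/(2) = 9000
    cost = 60 + 60*9 + 9000 = 9600
step 3: join A via hash
    card(P join A) = 9000*400/(10) = 360000
    cost = 9600 + 2*400*9 + 9000 = 25800
step 4: join D via hash
    card(P join D) = 360000*50/(3) = 6000000
    cost = 25800 + 2*50*6 + 360000 = 386400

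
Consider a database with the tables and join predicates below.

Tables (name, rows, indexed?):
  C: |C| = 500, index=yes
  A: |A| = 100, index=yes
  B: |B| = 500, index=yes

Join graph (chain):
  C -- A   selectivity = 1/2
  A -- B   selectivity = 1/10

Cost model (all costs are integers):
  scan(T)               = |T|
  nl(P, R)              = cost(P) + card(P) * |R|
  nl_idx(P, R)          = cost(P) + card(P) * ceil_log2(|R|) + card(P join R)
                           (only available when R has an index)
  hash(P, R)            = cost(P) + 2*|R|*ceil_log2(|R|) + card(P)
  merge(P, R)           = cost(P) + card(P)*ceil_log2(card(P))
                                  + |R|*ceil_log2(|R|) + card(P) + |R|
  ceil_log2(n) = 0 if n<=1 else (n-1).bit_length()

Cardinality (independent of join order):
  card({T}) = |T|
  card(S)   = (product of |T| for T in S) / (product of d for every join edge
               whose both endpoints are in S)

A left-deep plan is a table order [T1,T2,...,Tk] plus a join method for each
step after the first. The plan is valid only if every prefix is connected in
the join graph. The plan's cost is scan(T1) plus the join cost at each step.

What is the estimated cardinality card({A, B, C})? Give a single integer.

Tables in S: A(100), B(500), C(500)
Edges inside S: C-A(d=2), A-B(d=10)
numerator = 100 * 500 * 500 = 25000000
denominator = 2 * 10 = 20
card(S) = 25000000 / 20 = 1250000

1250000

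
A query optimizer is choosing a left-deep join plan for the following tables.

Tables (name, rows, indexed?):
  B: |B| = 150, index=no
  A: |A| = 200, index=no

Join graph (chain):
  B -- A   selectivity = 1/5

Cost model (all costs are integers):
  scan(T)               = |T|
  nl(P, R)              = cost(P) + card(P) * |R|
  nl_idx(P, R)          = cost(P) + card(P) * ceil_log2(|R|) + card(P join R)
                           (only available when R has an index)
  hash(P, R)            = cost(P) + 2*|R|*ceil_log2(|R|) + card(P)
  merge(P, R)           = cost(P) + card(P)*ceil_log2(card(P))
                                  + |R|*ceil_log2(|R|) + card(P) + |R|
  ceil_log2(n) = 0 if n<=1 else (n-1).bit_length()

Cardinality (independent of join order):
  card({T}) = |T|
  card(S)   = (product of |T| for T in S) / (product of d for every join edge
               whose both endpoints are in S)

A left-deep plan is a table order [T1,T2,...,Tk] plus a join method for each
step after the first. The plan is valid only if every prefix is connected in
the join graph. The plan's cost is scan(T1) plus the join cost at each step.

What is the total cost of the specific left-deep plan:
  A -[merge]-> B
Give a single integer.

3350

step 1: scan A: cost=200, card=200
step 2: join B via merge
    card(P join B) = 200*150/(5) = 6000
    cost = 200 + 200*8 + 150*8 + 200 + 150 = 3350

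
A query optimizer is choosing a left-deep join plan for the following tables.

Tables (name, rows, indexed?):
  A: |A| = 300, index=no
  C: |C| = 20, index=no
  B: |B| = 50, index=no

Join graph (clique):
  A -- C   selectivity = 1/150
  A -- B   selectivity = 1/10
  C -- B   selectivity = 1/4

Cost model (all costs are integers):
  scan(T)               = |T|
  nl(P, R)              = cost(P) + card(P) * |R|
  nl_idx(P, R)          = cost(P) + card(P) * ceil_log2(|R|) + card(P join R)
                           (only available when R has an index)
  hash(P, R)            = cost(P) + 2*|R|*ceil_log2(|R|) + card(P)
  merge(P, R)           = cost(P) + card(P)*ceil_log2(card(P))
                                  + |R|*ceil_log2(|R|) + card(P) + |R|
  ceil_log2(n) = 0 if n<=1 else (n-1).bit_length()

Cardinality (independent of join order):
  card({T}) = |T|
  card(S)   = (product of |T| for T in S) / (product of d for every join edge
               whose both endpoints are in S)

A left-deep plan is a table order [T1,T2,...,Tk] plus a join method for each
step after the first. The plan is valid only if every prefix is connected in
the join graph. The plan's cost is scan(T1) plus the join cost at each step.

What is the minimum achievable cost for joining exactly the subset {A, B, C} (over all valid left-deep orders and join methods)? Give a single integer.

1430

Selinger DP over subsets of {A,B,C}:
  {A}: scan cost=300, card=300
  {C}: scan cost=20, card=20
  {B}: scan cost=50, card=50
  {AC}: card=40; try (C,hash)→800, (A,merge)→3140, (C,merge)→3420, (A,hash)→5440, (A,nl)→6020, (C,nl)→6300; best=800 via (C,hash)
  {AB}: card=1500; try (B,hash)→1200, (A,merge)→3400, (B,merge)→3650, (A,hash)→5500, (A,nl)→15050, (B,nl)→15300; best=1200 via (B,hash)
  {BC}: card=250; try (C,hash)→300, (B,merge)→490, (C,merge)→520, (B,hash)→640, (B,nl)→1020, (C,nl)→1050; best=300 via (C,hash)
  {ABC}: card=50; try (B,merge)→1430, (B,hash)→1440, (B,nl)→2800, (C,hash)→2900, (A,merge)→5550, (A,hash)→5950 …(+3); best=1430 via (B,merge)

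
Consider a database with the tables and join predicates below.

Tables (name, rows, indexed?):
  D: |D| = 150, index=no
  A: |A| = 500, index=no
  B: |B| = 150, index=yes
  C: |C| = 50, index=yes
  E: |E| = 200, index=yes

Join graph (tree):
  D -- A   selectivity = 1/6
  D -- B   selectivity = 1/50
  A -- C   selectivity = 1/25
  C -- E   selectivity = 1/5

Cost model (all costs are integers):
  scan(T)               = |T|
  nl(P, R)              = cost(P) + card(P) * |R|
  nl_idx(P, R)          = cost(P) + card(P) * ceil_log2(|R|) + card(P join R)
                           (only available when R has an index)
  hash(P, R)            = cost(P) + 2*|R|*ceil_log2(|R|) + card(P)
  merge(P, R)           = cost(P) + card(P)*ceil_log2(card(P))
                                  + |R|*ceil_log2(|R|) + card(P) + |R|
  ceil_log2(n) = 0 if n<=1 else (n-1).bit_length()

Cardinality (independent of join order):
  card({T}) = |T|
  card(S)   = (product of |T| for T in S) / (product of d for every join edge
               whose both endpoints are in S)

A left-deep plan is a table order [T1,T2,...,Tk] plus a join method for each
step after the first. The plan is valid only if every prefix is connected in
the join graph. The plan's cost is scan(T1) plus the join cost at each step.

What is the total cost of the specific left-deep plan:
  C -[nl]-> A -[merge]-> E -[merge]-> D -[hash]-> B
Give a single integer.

1721600

step 1: scan C: cost=50, card=50
step 2: join A via nl
    card(P join A) = 50*500/(25) = 1000
    cost = 50 + 50*500 = 25050
step 3: join E via merge
    card(P join E) = 1000*200/(5) = 40000
    cost = 25050 + 1000*10 + 200*8 + 1000 + 200 = 37850
step 4: join D via merge
    card(P join D) = 40000*150/(6) = 1000000
    cost = 37850 + 40000*16 + 150*8 + 40000 + 150 = 719200
step 5: join B via hash
    card(P join B) = 1000000*150/(50) = 3000000
    cost = 719200 + 2*150*8 + 1000000 = 1721600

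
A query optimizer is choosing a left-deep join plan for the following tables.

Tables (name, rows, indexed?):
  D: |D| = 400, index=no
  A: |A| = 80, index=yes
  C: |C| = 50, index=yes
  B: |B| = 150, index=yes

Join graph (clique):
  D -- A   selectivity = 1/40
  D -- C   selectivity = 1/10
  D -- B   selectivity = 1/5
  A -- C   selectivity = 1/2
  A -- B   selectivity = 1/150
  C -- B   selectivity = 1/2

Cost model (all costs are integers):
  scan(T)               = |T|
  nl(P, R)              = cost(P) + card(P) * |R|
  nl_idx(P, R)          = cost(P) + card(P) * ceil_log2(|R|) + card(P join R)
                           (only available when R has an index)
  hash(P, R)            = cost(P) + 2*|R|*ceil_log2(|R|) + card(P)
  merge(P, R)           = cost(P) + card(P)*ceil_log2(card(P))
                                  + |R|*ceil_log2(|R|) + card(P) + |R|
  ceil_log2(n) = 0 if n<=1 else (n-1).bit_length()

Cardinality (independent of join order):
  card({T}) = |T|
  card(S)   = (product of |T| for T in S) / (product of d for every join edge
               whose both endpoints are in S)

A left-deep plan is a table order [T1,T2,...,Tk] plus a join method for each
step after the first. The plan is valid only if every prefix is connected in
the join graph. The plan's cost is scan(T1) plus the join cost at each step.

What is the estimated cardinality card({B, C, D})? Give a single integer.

30000

Tables in S: B(150), C(50), D(400)
Edges inside S: D-C(d=10), D-B(d=5), C-B(d=2)
numerator = 150 * 50 * 400 = 3000000
denominator = 10 * 5 * 2 = 100
card(S) = 3000000 / 100 = 30000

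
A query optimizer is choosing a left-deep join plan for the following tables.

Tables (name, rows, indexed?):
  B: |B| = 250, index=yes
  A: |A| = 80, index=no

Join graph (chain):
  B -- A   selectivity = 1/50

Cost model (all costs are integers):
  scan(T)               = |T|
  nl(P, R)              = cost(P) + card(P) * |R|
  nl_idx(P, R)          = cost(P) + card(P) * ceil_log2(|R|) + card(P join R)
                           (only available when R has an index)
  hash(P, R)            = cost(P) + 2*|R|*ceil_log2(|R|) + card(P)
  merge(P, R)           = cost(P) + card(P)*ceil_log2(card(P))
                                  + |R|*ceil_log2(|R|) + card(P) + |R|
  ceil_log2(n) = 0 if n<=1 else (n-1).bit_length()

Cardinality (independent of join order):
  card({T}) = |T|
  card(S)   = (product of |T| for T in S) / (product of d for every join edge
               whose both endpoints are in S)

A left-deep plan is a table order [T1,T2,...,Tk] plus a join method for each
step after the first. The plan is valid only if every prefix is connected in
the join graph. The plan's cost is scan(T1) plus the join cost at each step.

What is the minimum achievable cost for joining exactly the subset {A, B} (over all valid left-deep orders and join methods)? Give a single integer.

1120

Selinger DP over subsets of {A,B}:
  {B}: scan cost=250, card=250
  {A}: scan cost=80, card=80
  {AB}: card=400; try (B,nl_idx)→1120, (A,hash)→1620, (B,merge)→2970, (A,merge)→3140, (B,hash)→4160, (B,nl)→20080 …(+1); best=1120 via (B,nl_idx)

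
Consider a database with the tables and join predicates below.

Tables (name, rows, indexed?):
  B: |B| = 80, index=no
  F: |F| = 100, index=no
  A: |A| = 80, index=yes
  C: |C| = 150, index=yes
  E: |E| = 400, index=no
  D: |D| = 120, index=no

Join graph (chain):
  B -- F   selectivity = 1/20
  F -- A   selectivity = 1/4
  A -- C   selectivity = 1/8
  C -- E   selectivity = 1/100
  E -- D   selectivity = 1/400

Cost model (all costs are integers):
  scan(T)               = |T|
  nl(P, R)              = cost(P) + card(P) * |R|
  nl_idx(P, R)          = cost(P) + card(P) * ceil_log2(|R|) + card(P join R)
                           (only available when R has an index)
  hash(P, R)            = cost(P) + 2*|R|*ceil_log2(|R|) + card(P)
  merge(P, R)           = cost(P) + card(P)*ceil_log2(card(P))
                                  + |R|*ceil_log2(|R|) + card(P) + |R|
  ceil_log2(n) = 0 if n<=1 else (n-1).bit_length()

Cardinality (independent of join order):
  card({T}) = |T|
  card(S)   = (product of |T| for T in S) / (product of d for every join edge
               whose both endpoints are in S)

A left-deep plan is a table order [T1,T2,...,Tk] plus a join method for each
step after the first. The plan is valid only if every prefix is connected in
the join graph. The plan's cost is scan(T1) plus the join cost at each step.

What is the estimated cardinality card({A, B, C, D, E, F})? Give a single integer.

Tables in S: A(80), B(80), C(150), D(120), E(400), F(100)
Edges inside S: B-F(d=20), F-A(d=4), A-C(d=8), C-E(d=100), E-D(d=400)
numerator = 80 * 80 * 150 * 120 * 400 * 100 = 4608000000000
denominator = 20 * 4 * 8 * 100 * 400 = 25600000
card(S) = 4608000000000 / 25600000 = 180000

180000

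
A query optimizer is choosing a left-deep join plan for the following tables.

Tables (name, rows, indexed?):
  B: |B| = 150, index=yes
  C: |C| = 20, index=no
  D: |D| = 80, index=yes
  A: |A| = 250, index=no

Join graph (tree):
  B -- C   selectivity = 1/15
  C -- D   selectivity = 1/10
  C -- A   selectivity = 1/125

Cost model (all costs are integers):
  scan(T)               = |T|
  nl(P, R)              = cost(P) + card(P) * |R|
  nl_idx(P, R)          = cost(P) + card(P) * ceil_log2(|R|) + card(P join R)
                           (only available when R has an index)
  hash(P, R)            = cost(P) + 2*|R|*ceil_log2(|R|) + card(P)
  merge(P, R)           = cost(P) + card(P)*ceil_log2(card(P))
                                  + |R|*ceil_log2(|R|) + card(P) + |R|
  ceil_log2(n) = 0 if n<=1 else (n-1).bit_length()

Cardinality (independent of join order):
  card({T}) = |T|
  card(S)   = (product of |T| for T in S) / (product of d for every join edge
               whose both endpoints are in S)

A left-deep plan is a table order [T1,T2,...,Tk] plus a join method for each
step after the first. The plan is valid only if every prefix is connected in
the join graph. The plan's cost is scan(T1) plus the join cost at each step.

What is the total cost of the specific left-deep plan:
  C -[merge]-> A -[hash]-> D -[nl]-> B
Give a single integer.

step 1: scan C: cost=20, card=20
step 2: join A via merge
    card(P join A) = 20*250/(125) = 40
    cost = 20 + 20*5 + 250*8 + 20 + 250 = 2390
step 3: join D via hash
    card(P join D) = 40*80/(10) = 320
    cost = 2390 + 2*80*7 + 40 = 3550
step 4: join B via nl
    card(P join B) = 320*150/(15) = 3200
    cost = 3550 + 320*150 = 51550

51550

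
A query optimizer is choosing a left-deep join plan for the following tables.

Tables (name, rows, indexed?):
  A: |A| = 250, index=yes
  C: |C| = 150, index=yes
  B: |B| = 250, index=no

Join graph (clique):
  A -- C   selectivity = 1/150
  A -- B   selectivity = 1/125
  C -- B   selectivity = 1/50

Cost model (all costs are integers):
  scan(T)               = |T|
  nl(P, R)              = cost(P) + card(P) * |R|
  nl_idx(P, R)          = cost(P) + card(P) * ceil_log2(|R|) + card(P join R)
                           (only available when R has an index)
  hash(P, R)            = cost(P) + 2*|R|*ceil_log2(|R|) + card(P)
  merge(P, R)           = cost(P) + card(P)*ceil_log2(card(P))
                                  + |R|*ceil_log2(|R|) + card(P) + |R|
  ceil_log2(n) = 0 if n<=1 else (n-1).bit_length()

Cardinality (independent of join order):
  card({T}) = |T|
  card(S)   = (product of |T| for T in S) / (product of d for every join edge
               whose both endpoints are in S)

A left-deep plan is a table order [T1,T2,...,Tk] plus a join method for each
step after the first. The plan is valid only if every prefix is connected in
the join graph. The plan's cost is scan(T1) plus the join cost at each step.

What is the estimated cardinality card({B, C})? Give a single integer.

Tables in S: B(250), C(150)
Edges inside S: C-B(d=50)
numerator = 250 * 150 = 37500
denominator = 50 = 50
card(S) = 37500 / 50 = 750

750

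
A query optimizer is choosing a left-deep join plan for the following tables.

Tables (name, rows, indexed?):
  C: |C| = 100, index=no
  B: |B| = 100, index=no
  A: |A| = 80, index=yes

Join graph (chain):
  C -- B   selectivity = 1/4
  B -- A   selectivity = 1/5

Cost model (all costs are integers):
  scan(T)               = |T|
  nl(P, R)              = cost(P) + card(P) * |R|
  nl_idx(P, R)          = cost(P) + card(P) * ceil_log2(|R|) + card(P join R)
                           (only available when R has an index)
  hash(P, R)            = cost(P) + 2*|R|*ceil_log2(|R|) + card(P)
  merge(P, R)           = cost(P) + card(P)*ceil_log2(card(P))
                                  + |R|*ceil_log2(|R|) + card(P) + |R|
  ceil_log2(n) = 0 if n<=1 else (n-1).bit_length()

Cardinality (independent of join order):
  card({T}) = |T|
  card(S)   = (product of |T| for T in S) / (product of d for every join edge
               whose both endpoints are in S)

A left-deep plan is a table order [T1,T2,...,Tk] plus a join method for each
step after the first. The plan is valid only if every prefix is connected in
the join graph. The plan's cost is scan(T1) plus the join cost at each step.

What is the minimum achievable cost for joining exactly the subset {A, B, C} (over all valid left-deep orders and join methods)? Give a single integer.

4320

Selinger DP over subsets of {A,B,C}:
  {C}: scan cost=100, card=100
  {B}: scan cost=100, card=100
  {A}: scan cost=80, card=80
  {BC}: card=2500; try (C,hash)→1600, (B,hash)→1600, (C,merge)→1700, (B,merge)→1700, (C,nl)→10100, (B,nl)→10100; best=1600 via (C,hash)
  {AB}: card=1600; try (A,hash)→1320, (B,merge)→1520, (A,merge)→1540, (B,hash)→1560, (A,nl_idx)→2400, (B,nl)→8080 …(+1); best=1320 via (A,hash)
  {ABC}: card=40000; try (C,hash)→4320, (A,hash)→5220, (C,merge)→21320, (A,merge)→34740, (A,nl_idx)→59100, (C,nl)→161320 …(+1); best=4320 via (C,hash)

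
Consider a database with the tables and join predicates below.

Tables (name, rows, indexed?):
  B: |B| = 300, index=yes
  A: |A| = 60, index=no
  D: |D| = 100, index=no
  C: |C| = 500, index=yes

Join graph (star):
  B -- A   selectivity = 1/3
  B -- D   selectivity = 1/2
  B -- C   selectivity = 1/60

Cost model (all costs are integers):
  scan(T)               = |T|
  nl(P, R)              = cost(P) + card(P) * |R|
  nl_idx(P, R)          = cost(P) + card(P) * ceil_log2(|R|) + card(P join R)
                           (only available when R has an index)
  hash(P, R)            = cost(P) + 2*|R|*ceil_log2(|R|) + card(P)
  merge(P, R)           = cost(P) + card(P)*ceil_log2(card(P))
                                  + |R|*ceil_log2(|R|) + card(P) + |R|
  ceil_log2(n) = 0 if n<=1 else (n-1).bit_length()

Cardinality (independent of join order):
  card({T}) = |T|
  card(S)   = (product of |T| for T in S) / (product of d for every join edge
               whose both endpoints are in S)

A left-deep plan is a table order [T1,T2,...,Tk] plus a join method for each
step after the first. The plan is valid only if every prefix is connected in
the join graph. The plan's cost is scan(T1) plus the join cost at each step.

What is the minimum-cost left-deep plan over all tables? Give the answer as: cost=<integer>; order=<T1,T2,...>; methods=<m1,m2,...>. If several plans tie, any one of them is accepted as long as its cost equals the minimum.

Selinger DP (subsets sized 1..n):
  {B}: scan cost=300, card=300
  {A}: scan cost=60, card=60
  {D}: scan cost=100, card=100
  {C}: scan cost=500, card=500
  {AB}: card=6000; try (A,hash)→1320, (B,merge)→3480, (A,merge)→3720, (B,hash)→5520, (B,nl_idx)→6600, (B,nl)→18060 …(+1); best=1320 via (A,hash)
  {BD}: card=15000; try (D,hash)→2000, (B,merge)→3900, (D,merge)→4100, (B,hash)→5600, (B,nl_idx)→16000, (B,nl)→30100 …(+1); best=2000 via (D,hash)
  {BC}: card=2500; try (C,nl_idx)→5500, (B,hash)→6400, (B,nl_idx)→7500, (C,merge)→8300, (B,merge)→8500, (C,hash)→9600 …(+2); best=5500 via (C,nl_idx)
  {ABD}: card=300000; try (D,hash)→8720, (A,hash)→17720, (D,merge)→86120, (A,merge)→227420, (D,nl)→601320, (A,nl)→902000; best=8720 via (D,hash)
  {ABC}: card=50000; try (A,hash)→8720, (C,hash)→16320, (A,merge)→38420, (C,merge)→90320, (C,nl_idx)→105320, (A,nl)→155500 …(+1); best=8720 via (A,hash)
  {BCD}: card=125000; try (D,hash)→9400, (C,hash)→26000, (D,merge)→38800, (C,merge)→232000, (D,nl)→255500, (C,nl_idx)→262000 …(+1); best=9400 via (D,hash)
  {ABCD}: card=2500000; try (D,hash)→60120, (A,hash)→135120, (C,hash)→317720, (D,merge)→859520, (A,merge)→2259820, (D,nl)→5008720 …(+4); best=60120 via (D,hash)

cost=60120; order=B,C,A,D; methods=nl_idx,hash,hash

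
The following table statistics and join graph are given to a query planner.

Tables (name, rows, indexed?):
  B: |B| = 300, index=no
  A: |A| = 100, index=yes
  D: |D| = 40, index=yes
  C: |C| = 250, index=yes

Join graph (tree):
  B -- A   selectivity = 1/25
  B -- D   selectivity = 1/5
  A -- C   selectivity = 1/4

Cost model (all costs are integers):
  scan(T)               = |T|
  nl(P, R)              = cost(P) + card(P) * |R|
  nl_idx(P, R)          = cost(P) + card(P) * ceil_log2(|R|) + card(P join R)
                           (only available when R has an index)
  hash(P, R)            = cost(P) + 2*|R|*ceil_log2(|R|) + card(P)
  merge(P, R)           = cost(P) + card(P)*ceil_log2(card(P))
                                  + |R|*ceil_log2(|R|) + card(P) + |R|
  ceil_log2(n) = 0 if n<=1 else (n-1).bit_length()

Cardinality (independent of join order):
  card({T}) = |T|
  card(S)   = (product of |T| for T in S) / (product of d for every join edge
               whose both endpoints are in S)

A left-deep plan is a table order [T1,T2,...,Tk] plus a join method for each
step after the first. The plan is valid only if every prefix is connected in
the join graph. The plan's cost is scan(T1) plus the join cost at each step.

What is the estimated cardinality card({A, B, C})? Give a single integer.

75000

Tables in S: A(100), B(300), C(250)
Edges inside S: B-A(d=25), A-C(d=4)
numerator = 100 * 300 * 250 = 7500000
denominator = 25 * 4 = 100
card(S) = 7500000 / 100 = 75000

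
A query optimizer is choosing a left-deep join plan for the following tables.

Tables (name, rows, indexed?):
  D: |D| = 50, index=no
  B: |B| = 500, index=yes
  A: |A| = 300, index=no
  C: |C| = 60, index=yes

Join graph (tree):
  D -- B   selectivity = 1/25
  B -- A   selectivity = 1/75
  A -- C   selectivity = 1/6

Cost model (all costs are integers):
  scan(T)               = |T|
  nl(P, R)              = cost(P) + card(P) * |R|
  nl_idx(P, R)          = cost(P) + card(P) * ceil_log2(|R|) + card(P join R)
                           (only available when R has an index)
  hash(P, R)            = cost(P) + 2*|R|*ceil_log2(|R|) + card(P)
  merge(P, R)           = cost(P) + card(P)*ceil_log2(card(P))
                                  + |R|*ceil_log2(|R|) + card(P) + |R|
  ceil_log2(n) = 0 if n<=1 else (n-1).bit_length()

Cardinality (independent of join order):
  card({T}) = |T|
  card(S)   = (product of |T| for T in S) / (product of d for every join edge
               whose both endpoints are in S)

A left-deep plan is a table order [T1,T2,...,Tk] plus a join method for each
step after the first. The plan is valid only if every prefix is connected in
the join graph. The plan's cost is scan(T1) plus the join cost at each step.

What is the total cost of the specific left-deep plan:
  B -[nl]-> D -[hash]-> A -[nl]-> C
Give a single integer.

step 1: scan B: cost=500, card=500
step 2: join D via nl
    card(P join D) = 500*50/(25) = 1000
    cost = 500 + 500*50 = 25500
step 3: join A via hash
    card(P join A) = 1000*300/(75) = 4000
    cost = 25500 + 2*300*9 + 1000 = 31900
step 4: join C via nl
    card(P join C) = 4000*60/(6) = 40000
    cost = 31900 + 4000*60 = 271900

271900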